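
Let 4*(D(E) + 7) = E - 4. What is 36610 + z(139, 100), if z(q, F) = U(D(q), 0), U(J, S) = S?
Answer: 36610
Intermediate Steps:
D(E) = -8 + E/4 (D(E) = -7 + (E - 4)/4 = -7 + (-4 + E)/4 = -7 + (-1 + E/4) = -8 + E/4)
z(q, F) = 0
36610 + z(139, 100) = 36610 + 0 = 36610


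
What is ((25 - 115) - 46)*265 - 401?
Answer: -36441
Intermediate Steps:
((25 - 115) - 46)*265 - 401 = (-90 - 46)*265 - 401 = -136*265 - 401 = -36040 - 401 = -36441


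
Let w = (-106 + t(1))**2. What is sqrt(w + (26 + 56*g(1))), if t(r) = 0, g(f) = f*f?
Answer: sqrt(11318) ≈ 106.39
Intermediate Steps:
g(f) = f**2
w = 11236 (w = (-106 + 0)**2 = (-106)**2 = 11236)
sqrt(w + (26 + 56*g(1))) = sqrt(11236 + (26 + 56*1**2)) = sqrt(11236 + (26 + 56*1)) = sqrt(11236 + (26 + 56)) = sqrt(11236 + 82) = sqrt(11318)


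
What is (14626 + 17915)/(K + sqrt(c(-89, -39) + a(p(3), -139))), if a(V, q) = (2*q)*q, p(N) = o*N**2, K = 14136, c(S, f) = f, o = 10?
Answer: 459999576/199787893 - 32541*sqrt(38603)/199787893 ≈ 2.2704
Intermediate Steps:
p(N) = 10*N**2
a(V, q) = 2*q**2
(14626 + 17915)/(K + sqrt(c(-89, -39) + a(p(3), -139))) = (14626 + 17915)/(14136 + sqrt(-39 + 2*(-139)**2)) = 32541/(14136 + sqrt(-39 + 2*19321)) = 32541/(14136 + sqrt(-39 + 38642)) = 32541/(14136 + sqrt(38603))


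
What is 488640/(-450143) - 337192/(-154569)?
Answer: 76256022296/69578153367 ≈ 1.0960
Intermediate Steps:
488640/(-450143) - 337192/(-154569) = 488640*(-1/450143) - 337192*(-1/154569) = -488640/450143 + 337192/154569 = 76256022296/69578153367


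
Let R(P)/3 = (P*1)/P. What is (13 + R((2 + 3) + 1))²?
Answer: 256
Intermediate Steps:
R(P) = 3 (R(P) = 3*((P*1)/P) = 3*(P/P) = 3*1 = 3)
(13 + R((2 + 3) + 1))² = (13 + 3)² = 16² = 256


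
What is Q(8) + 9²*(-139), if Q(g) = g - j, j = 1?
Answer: -11252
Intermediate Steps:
Q(g) = -1 + g (Q(g) = g - 1*1 = g - 1 = -1 + g)
Q(8) + 9²*(-139) = (-1 + 8) + 9²*(-139) = 7 + 81*(-139) = 7 - 11259 = -11252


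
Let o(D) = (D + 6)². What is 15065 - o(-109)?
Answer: 4456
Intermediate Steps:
o(D) = (6 + D)²
15065 - o(-109) = 15065 - (6 - 109)² = 15065 - 1*(-103)² = 15065 - 1*10609 = 15065 - 10609 = 4456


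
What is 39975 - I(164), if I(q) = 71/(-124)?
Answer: 4956971/124 ≈ 39976.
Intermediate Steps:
I(q) = -71/124 (I(q) = 71*(-1/124) = -71/124)
39975 - I(164) = 39975 - 1*(-71/124) = 39975 + 71/124 = 4956971/124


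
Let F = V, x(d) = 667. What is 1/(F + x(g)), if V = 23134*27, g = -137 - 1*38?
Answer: 1/625285 ≈ 1.5993e-6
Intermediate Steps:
g = -175 (g = -137 - 38 = -175)
V = 624618
F = 624618
1/(F + x(g)) = 1/(624618 + 667) = 1/625285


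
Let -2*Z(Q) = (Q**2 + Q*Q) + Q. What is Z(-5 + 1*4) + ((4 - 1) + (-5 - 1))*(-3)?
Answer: 17/2 ≈ 8.5000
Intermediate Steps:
Z(Q) = -Q**2 - Q/2 (Z(Q) = -((Q**2 + Q*Q) + Q)/2 = -((Q**2 + Q**2) + Q)/2 = -(2*Q**2 + Q)/2 = -(Q + 2*Q**2)/2 = -Q**2 - Q/2)
Z(-5 + 1*4) + ((4 - 1) + (-5 - 1))*(-3) = -(-5 + 1*4)*(1/2 + (-5 + 1*4)) + ((4 - 1) + (-5 - 1))*(-3) = -(-5 + 4)*(1/2 + (-5 + 4)) + (3 - 6)*(-3) = -1*(-1)*(1/2 - 1) - 3*(-3) = -1*(-1)*(-1/2) + 9 = -1/2 + 9 = 17/2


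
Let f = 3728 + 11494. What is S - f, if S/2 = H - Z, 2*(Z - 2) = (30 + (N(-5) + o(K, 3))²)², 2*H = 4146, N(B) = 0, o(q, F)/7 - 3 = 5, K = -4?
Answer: -10034636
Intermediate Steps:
o(q, F) = 56 (o(q, F) = 21 + 7*5 = 21 + 35 = 56)
f = 15222
H = 2073 (H = (½)*4146 = 2073)
Z = 5011780 (Z = 2 + (30 + (0 + 56)²)²/2 = 2 + (30 + 56²)²/2 = 2 + (30 + 3136)²/2 = 2 + (½)*3166² = 2 + (½)*10023556 = 2 + 5011778 = 5011780)
S = -10019414 (S = 2*(2073 - 1*5011780) = 2*(2073 - 5011780) = 2*(-5009707) = -10019414)
S - f = -10019414 - 1*15222 = -10019414 - 15222 = -10034636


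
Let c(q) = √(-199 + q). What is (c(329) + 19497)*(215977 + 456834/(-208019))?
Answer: 125134148946759/29717 + 6418123247*√130/29717 ≈ 4.2133e+9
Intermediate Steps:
(c(329) + 19497)*(215977 + 456834/(-208019)) = (√(-199 + 329) + 19497)*(215977 + 456834/(-208019)) = (√130 + 19497)*(215977 + 456834*(-1/208019)) = (19497 + √130)*(215977 - 65262/29717) = (19497 + √130)*(6418123247/29717) = 125134148946759/29717 + 6418123247*√130/29717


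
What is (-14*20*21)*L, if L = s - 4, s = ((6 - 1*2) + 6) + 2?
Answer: -47040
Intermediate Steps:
s = 12 (s = ((6 - 2) + 6) + 2 = (4 + 6) + 2 = 10 + 2 = 12)
L = 8 (L = 12 - 4 = 8)
(-14*20*21)*L = (-14*20*21)*8 = -280*21*8 = -5880*8 = -47040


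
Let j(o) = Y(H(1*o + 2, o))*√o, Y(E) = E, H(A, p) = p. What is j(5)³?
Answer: 625*√5 ≈ 1397.5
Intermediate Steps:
j(o) = o^(3/2) (j(o) = o*√o = o^(3/2))
j(5)³ = (5^(3/2))³ = (5*√5)³ = 625*√5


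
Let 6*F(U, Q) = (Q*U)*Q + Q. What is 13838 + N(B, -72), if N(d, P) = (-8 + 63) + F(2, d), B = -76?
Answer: 47417/3 ≈ 15806.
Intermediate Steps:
F(U, Q) = Q/6 + U*Q**2/6 (F(U, Q) = ((Q*U)*Q + Q)/6 = (U*Q**2 + Q)/6 = (Q + U*Q**2)/6 = Q/6 + U*Q**2/6)
N(d, P) = 55 + d*(1 + 2*d)/6 (N(d, P) = (-8 + 63) + d*(1 + d*2)/6 = 55 + d*(1 + 2*d)/6)
13838 + N(B, -72) = 13838 + (55 + (1/6)*(-76)*(1 + 2*(-76))) = 13838 + (55 + (1/6)*(-76)*(1 - 152)) = 13838 + (55 + (1/6)*(-76)*(-151)) = 13838 + (55 + 5738/3) = 13838 + 5903/3 = 47417/3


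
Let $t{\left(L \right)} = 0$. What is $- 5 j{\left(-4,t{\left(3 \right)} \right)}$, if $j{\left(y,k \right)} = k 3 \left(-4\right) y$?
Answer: $0$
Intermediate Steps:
$j{\left(y,k \right)} = - 12 k y$ ($j{\left(y,k \right)} = 3 k \left(-4\right) y = - 12 k y$)
$- 5 j{\left(-4,t{\left(3 \right)} \right)} = - 5 \left(\left(-12\right) 0 \left(-4\right)\right) = \left(-5\right) 0 = 0$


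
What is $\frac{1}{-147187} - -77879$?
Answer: $\frac{11462776372}{147187} \approx 77879.0$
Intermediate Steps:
$\frac{1}{-147187} - -77879 = - \frac{1}{147187} + 77879 = \frac{11462776372}{147187}$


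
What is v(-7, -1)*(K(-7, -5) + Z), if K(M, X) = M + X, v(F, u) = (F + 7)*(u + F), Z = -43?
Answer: 0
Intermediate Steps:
v(F, u) = (7 + F)*(F + u)
v(-7, -1)*(K(-7, -5) + Z) = ((-7)² + 7*(-7) + 7*(-1) - 7*(-1))*((-7 - 5) - 43) = (49 - 49 - 7 + 7)*(-12 - 43) = 0*(-55) = 0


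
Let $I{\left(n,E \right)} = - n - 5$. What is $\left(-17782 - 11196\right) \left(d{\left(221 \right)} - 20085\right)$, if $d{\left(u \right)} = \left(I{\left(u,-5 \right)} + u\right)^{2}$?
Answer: $581298680$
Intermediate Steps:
$I{\left(n,E \right)} = -5 - n$
$d{\left(u \right)} = 25$ ($d{\left(u \right)} = \left(\left(-5 - u\right) + u\right)^{2} = \left(-5\right)^{2} = 25$)
$\left(-17782 - 11196\right) \left(d{\left(221 \right)} - 20085\right) = \left(-17782 - 11196\right) \left(25 - 20085\right) = \left(-28978\right) \left(-20060\right) = 581298680$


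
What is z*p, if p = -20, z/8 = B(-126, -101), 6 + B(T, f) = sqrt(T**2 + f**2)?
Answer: 960 - 160*sqrt(26077) ≈ -24877.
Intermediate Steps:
B(T, f) = -6 + sqrt(T**2 + f**2)
z = -48 + 8*sqrt(26077) (z = 8*(-6 + sqrt((-126)**2 + (-101)**2)) = 8*(-6 + sqrt(15876 + 10201)) = 8*(-6 + sqrt(26077)) = -48 + 8*sqrt(26077) ≈ 1243.9)
z*p = (-48 + 8*sqrt(26077))*(-20) = 960 - 160*sqrt(26077)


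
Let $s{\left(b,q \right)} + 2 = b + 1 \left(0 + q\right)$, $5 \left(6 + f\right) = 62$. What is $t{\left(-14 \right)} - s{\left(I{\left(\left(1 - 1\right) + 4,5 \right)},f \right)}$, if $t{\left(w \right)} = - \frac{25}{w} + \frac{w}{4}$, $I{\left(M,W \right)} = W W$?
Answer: $- \frac{1089}{35} \approx -31.114$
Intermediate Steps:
$I{\left(M,W \right)} = W^{2}$
$t{\left(w \right)} = - \frac{25}{w} + \frac{w}{4}$ ($t{\left(w \right)} = - \frac{25}{w} + w \frac{1}{4} = - \frac{25}{w} + \frac{w}{4}$)
$f = \frac{32}{5}$ ($f = -6 + \frac{1}{5} \cdot 62 = -6 + \frac{62}{5} = \frac{32}{5} \approx 6.4$)
$s{\left(b,q \right)} = -2 + b + q$ ($s{\left(b,q \right)} = -2 + \left(b + 1 \left(0 + q\right)\right) = -2 + \left(b + 1 q\right) = -2 + \left(b + q\right) = -2 + b + q$)
$t{\left(-14 \right)} - s{\left(I{\left(\left(1 - 1\right) + 4,5 \right)},f \right)} = \left(- \frac{25}{-14} + \frac{1}{4} \left(-14\right)\right) - \left(-2 + 5^{2} + \frac{32}{5}\right) = \left(\left(-25\right) \left(- \frac{1}{14}\right) - \frac{7}{2}\right) - \left(-2 + 25 + \frac{32}{5}\right) = \left(\frac{25}{14} - \frac{7}{2}\right) - \frac{147}{5} = - \frac{12}{7} - \frac{147}{5} = - \frac{1089}{35}$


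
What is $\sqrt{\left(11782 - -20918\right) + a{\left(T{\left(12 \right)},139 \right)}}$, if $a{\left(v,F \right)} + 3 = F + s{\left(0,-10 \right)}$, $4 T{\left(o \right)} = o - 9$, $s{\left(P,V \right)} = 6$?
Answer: $\sqrt{32842} \approx 181.22$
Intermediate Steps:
$T{\left(o \right)} = - \frac{9}{4} + \frac{o}{4}$ ($T{\left(o \right)} = \frac{o - 9}{4} = \frac{-9 + o}{4} = - \frac{9}{4} + \frac{o}{4}$)
$a{\left(v,F \right)} = 3 + F$ ($a{\left(v,F \right)} = -3 + \left(F + 6\right) = -3 + \left(6 + F\right) = 3 + F$)
$\sqrt{\left(11782 - -20918\right) + a{\left(T{\left(12 \right)},139 \right)}} = \sqrt{\left(11782 - -20918\right) + \left(3 + 139\right)} = \sqrt{\left(11782 + 20918\right) + 142} = \sqrt{32700 + 142} = \sqrt{32842}$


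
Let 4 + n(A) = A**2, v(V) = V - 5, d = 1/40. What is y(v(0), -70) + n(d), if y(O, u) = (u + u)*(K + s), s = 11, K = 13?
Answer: -5382399/1600 ≈ -3364.0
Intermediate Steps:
d = 1/40 ≈ 0.025000
v(V) = -5 + V
n(A) = -4 + A**2
y(O, u) = 48*u (y(O, u) = (u + u)*(13 + 11) = (2*u)*24 = 48*u)
y(v(0), -70) + n(d) = 48*(-70) + (-4 + (1/40)**2) = -3360 + (-4 + 1/1600) = -3360 - 6399/1600 = -5382399/1600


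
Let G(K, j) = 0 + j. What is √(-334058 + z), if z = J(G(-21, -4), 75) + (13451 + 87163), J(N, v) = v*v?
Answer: I*√227819 ≈ 477.3*I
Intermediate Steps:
G(K, j) = j
J(N, v) = v²
z = 106239 (z = 75² + (13451 + 87163) = 5625 + 100614 = 106239)
√(-334058 + z) = √(-334058 + 106239) = √(-227819) = I*√227819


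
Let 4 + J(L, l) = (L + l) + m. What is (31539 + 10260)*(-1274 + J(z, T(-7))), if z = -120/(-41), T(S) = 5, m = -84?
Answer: -2320555083/41 ≈ -5.6599e+7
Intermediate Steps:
z = 120/41 (z = -120*(-1/41) = 120/41 ≈ 2.9268)
J(L, l) = -88 + L + l (J(L, l) = -4 + ((L + l) - 84) = -4 + (-84 + L + l) = -88 + L + l)
(31539 + 10260)*(-1274 + J(z, T(-7))) = (31539 + 10260)*(-1274 + (-88 + 120/41 + 5)) = 41799*(-1274 - 3283/41) = 41799*(-55517/41) = -2320555083/41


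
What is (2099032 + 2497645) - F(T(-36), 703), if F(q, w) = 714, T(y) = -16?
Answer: 4595963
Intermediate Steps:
(2099032 + 2497645) - F(T(-36), 703) = (2099032 + 2497645) - 1*714 = 4596677 - 714 = 4595963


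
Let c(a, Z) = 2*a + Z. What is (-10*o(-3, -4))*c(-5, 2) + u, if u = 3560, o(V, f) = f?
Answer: 3240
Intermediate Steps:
c(a, Z) = Z + 2*a
(-10*o(-3, -4))*c(-5, 2) + u = (-10*(-4))*(2 + 2*(-5)) + 3560 = 40*(2 - 10) + 3560 = 40*(-8) + 3560 = -320 + 3560 = 3240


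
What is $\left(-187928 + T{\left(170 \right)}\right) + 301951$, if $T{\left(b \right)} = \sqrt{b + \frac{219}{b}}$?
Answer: $114023 + \frac{\sqrt{4950230}}{170} \approx 1.1404 \cdot 10^{5}$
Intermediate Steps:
$\left(-187928 + T{\left(170 \right)}\right) + 301951 = \left(-187928 + \sqrt{170 + \frac{219}{170}}\right) + 301951 = \left(-187928 + \sqrt{\frac{29119}{170}}\right) + 301951 = \left(-187928 + \frac{\sqrt{4950230}}{170}\right) + 301951 = 114023 + \frac{\sqrt{4950230}}{170}$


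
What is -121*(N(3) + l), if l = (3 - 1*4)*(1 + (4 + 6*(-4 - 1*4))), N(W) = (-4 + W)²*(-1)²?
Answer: -5324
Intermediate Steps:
N(W) = (-4 + W)² (N(W) = (-4 + W)²*1 = (-4 + W)²)
l = 43 (l = (3 - 4)*(1 + (4 + 6*(-4 - 4))) = -(1 + (4 + 6*(-8))) = -(1 + (4 - 48)) = -(1 - 44) = -1*(-43) = 43)
-121*(N(3) + l) = -121*((-4 + 3)² + 43) = -121*((-1)² + 43) = -121*(1 + 43) = -121*44 = -5324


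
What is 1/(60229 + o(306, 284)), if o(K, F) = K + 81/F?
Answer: 284/17192021 ≈ 1.6519e-5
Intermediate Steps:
1/(60229 + o(306, 284)) = 1/(60229 + (306 + 81/284)) = 1/(60229 + 86985/284) = 1/(17192021/284) = 284/17192021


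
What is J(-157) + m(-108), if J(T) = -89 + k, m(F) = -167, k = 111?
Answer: -145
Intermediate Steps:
J(T) = 22 (J(T) = -89 + 111 = 22)
J(-157) + m(-108) = 22 - 167 = -145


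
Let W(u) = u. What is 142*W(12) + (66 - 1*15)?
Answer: 1755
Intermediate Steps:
142*W(12) + (66 - 1*15) = 142*12 + (66 - 1*15) = 1704 + (66 - 15) = 1704 + 51 = 1755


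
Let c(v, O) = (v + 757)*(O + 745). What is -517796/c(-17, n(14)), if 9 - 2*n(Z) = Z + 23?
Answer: -129449/135235 ≈ -0.95722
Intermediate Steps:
n(Z) = -7 - Z/2 (n(Z) = 9/2 - (Z + 23)/2 = 9/2 - (23 + Z)/2 = 9/2 + (-23/2 - Z/2) = -7 - Z/2)
c(v, O) = (745 + O)*(757 + v) (c(v, O) = (757 + v)*(745 + O) = (745 + O)*(757 + v))
-517796/c(-17, n(14)) = -517796/(563965 + 745*(-17) + 757*(-7 - ½*14) + (-7 - ½*14)*(-17)) = -517796/(563965 - 12665 + 757*(-7 - 7) + (-7 - 7)*(-17)) = -517796/(563965 - 12665 + 757*(-14) - 14*(-17)) = -517796/(563965 - 12665 - 10598 + 238) = -517796/540940 = -517796*1/540940 = -129449/135235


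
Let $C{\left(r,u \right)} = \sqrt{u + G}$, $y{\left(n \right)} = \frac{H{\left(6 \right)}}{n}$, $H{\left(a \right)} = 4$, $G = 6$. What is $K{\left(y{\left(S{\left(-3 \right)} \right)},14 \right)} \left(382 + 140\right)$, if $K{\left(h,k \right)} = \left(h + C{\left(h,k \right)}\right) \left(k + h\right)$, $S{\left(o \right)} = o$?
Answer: $-8816 + 13224 \sqrt{5} \approx 20754.0$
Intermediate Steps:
$y{\left(n \right)} = \frac{4}{n}$
$C{\left(r,u \right)} = \sqrt{6 + u}$ ($C{\left(r,u \right)} = \sqrt{u + 6} = \sqrt{6 + u}$)
$K{\left(h,k \right)} = \left(h + k\right) \left(h + \sqrt{6 + k}\right)$ ($K{\left(h,k \right)} = \left(h + \sqrt{6 + k}\right) \left(k + h\right) = \left(h + \sqrt{6 + k}\right) \left(h + k\right) = \left(h + k\right) \left(h + \sqrt{6 + k}\right)$)
$K{\left(y{\left(S{\left(-3 \right)} \right)},14 \right)} \left(382 + 140\right) = \left(\left(\frac{4}{-3}\right)^{2} + \frac{4}{-3} \cdot 14 + \frac{4}{-3} \sqrt{6 + 14} + 14 \sqrt{6 + 14}\right) \left(382 + 140\right) = \left(\left(4 \left(- \frac{1}{3}\right)\right)^{2} + 4 \left(- \frac{1}{3}\right) 14 + 4 \left(- \frac{1}{3}\right) \sqrt{20} + 14 \sqrt{20}\right) 522 = \left(\left(- \frac{4}{3}\right)^{2} - \frac{56}{3} - \frac{4 \cdot 2 \sqrt{5}}{3} + 14 \cdot 2 \sqrt{5}\right) 522 = \left(\frac{16}{9} - \frac{56}{3} - \frac{8 \sqrt{5}}{3} + 28 \sqrt{5}\right) 522 = \left(- \frac{152}{9} + \frac{76 \sqrt{5}}{3}\right) 522 = -8816 + 13224 \sqrt{5}$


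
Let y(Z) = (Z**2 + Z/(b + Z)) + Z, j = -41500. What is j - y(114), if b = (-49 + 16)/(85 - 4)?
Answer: -167491948/3067 ≈ -54611.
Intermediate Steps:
b = -11/27 (b = -33/81 = -33*1/81 = -11/27 ≈ -0.40741)
y(Z) = Z + Z**2 + Z/(-11/27 + Z) (y(Z) = (Z**2 + Z/(-11/27 + Z)) + Z = Z + Z**2 + Z/(-11/27 + Z))
j - y(114) = -41500 - 114*(16 + 16*114 + 27*114**2)/(-11 + 27*114) = -41500 - 114*(16 + 1824 + 27*12996)/(-11 + 3078) = -41500 - 114*(16 + 1824 + 350892)/3067 = -41500 - 114*352732/3067 = -41500 - 1*40211448/3067 = -41500 - 40211448/3067 = -167491948/3067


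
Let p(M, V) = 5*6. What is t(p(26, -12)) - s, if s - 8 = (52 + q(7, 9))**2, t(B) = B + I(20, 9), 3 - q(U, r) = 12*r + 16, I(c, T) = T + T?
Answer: -4721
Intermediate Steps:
I(c, T) = 2*T
q(U, r) = -13 - 12*r (q(U, r) = 3 - (12*r + 16) = 3 - (16 + 12*r) = 3 + (-16 - 12*r) = -13 - 12*r)
p(M, V) = 30
t(B) = 18 + B (t(B) = B + 2*9 = B + 18 = 18 + B)
s = 4769 (s = 8 + (52 + (-13 - 12*9))**2 = 8 + (52 + (-13 - 108))**2 = 8 + (52 - 121)**2 = 8 + (-69)**2 = 8 + 4761 = 4769)
t(p(26, -12)) - s = (18 + 30) - 1*4769 = 48 - 4769 = -4721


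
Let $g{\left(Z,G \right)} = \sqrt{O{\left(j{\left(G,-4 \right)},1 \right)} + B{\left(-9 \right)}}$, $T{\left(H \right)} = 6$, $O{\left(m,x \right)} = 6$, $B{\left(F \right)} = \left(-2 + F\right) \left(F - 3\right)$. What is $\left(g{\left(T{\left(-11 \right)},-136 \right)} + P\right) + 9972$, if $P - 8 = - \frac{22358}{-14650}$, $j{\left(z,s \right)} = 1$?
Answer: $\frac{73114679}{7325} + \sqrt{138} \approx 9993.3$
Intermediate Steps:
$B{\left(F \right)} = \left(-3 + F\right) \left(-2 + F\right)$ ($B{\left(F \right)} = \left(-2 + F\right) \left(-3 + F\right) = \left(-3 + F\right) \left(-2 + F\right)$)
$g{\left(Z,G \right)} = \sqrt{138}$ ($g{\left(Z,G \right)} = \sqrt{6 + \left(6 + \left(-9\right)^{2} - -45\right)} = \sqrt{6 + \left(6 + 81 + 45\right)} = \sqrt{6 + 132} = \sqrt{138}$)
$P = \frac{69779}{7325}$ ($P = 8 - \frac{22358}{-14650} = 8 - - \frac{11179}{7325} = 8 + \frac{11179}{7325} = \frac{69779}{7325} \approx 9.5261$)
$\left(g{\left(T{\left(-11 \right)},-136 \right)} + P\right) + 9972 = \left(\sqrt{138} + \frac{69779}{7325}\right) + 9972 = \left(\frac{69779}{7325} + \sqrt{138}\right) + 9972 = \frac{73114679}{7325} + \sqrt{138}$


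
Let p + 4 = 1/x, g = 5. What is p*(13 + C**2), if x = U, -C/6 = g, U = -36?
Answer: -132385/36 ≈ -3677.4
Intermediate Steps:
C = -30 (C = -6*5 = -30)
x = -36
p = -145/36 (p = -4 + 1/(-36) = -4 - 1/36 = -145/36 ≈ -4.0278)
p*(13 + C**2) = -145*(13 + (-30)**2)/36 = -145*(13 + 900)/36 = -145/36*913 = -132385/36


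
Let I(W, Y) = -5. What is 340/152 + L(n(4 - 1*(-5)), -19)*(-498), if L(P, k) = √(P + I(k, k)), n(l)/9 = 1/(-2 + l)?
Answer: 85/38 - 498*I*√182/7 ≈ 2.2368 - 959.77*I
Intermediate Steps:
n(l) = 9/(-2 + l)
L(P, k) = √(-5 + P) (L(P, k) = √(P - 5) = √(-5 + P))
340/152 + L(n(4 - 1*(-5)), -19)*(-498) = 340/152 + √(-5 + 9/(-2 + (4 - 1*(-5))))*(-498) = 340*(1/152) + √(-5 + 9/(-2 + (4 + 5)))*(-498) = 85/38 + √(-5 + 9/(-2 + 9))*(-498) = 85/38 + √(-5 + 9/7)*(-498) = 85/38 + √(-26/7)*(-498) = 85/38 + (I*√182/7)*(-498) = 85/38 - 498*I*√182/7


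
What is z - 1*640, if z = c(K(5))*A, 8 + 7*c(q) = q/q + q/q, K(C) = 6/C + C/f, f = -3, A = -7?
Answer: -634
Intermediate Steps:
K(C) = 6/C - C/3 (K(C) = 6/C + C/(-3) = 6/C + C*(-⅓) = 6/C - C/3)
c(q) = -6/7 (c(q) = -8/7 + (q/q + q/q)/7 = -8/7 + (1 + 1)/7 = -8/7 + (⅐)*2 = -8/7 + 2/7 = -6/7)
z = 6 (z = -6/7*(-7) = 6)
z - 1*640 = 6 - 1*640 = 6 - 640 = -634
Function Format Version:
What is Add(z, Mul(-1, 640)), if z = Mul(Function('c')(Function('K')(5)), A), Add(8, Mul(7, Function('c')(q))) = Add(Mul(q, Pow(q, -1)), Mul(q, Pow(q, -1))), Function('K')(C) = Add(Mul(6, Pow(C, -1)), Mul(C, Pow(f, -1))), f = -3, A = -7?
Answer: -634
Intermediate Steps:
Function('K')(C) = Add(Mul(6, Pow(C, -1)), Mul(Rational(-1, 3), C)) (Function('K')(C) = Add(Mul(6, Pow(C, -1)), Mul(C, Pow(-3, -1))) = Add(Mul(6, Pow(C, -1)), Mul(C, Rational(-1, 3))) = Add(Mul(6, Pow(C, -1)), Mul(Rational(-1, 3), C)))
Function('c')(q) = Rational(-6, 7) (Function('c')(q) = Add(Rational(-8, 7), Mul(Rational(1, 7), Add(Mul(q, Pow(q, -1)), Mul(q, Pow(q, -1))))) = Add(Rational(-8, 7), Mul(Rational(1, 7), Add(1, 1))) = Add(Rational(-8, 7), Mul(Rational(1, 7), 2)) = Add(Rational(-8, 7), Rational(2, 7)) = Rational(-6, 7))
z = 6 (z = Mul(Rational(-6, 7), -7) = 6)
Add(z, Mul(-1, 640)) = Add(6, Mul(-1, 640)) = Add(6, -640) = -634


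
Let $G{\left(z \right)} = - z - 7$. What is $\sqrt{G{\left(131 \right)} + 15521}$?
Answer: $\sqrt{15383} \approx 124.03$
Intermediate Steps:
$G{\left(z \right)} = -7 - z$ ($G{\left(z \right)} = - z - 7 = -7 - z$)
$\sqrt{G{\left(131 \right)} + 15521} = \sqrt{\left(-7 - 131\right) + 15521} = \sqrt{-138 + 15521} = \sqrt{15383}$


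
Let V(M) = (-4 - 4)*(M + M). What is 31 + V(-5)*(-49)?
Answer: -3889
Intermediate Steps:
V(M) = -16*M
31 + V(-5)*(-49) = 31 - 16*(-5)*(-49) = 31 + 80*(-49) = 31 - 3920 = -3889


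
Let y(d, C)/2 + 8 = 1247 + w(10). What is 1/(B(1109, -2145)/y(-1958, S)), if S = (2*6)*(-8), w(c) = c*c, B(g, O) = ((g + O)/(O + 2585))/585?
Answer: -172329300/259 ≈ -6.6536e+5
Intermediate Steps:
B(g, O) = (O + g)/(585*(2585 + O)) (B(g, O) = ((O + g)/(2585 + O))*(1/585) = (O + g)/(585*(2585 + O)))
w(c) = c²
S = -96 (S = 12*(-8) = -96)
y(d, C) = 2678 (y(d, C) = -16 + 2*(1247 + 10²) = -16 + 2*(1247 + 100) = -16 + 2*1347 = -16 + 2694 = 2678)
1/(B(1109, -2145)/y(-1958, S)) = 1/(((-2145 + 1109)/(585*(2585 - 2145)))/2678) = 1/(((1/585)*(-1036)/440)*(1/2678)) = 1/(((1/585)*(1/440)*(-1036))*(1/2678)) = 1/(-259/64350*1/2678) = 1/(-259/172329300) = -172329300/259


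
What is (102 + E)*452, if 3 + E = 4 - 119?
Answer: -7232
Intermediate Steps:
E = -118 (E = -3 + (4 - 119) = -3 - 115 = -118)
(102 + E)*452 = (102 - 118)*452 = -16*452 = -7232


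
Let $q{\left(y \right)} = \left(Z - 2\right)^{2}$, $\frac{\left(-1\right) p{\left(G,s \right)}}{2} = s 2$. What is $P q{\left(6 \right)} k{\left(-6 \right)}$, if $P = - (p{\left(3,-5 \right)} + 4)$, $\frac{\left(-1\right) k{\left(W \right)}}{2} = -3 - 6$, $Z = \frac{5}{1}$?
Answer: $-3888$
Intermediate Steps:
$Z = 5$ ($Z = 5 \cdot 1 = 5$)
$k{\left(W \right)} = 18$ ($k{\left(W \right)} = - 2 \left(-3 - 6\right) = \left(-2\right) \left(-9\right) = 18$)
$p{\left(G,s \right)} = - 4 s$ ($p{\left(G,s \right)} = - 2 s 2 = - 2 \cdot 2 s = - 4 s$)
$q{\left(y \right)} = 9$ ($q{\left(y \right)} = \left(5 - 2\right)^{2} = 3^{2} = 9$)
$P = -24$ ($P = - (\left(-4\right) \left(-5\right) + 4) = - (20 + 4) = \left(-1\right) 24 = -24$)
$P q{\left(6 \right)} k{\left(-6 \right)} = \left(-24\right) 9 \cdot 18 = \left(-216\right) 18 = -3888$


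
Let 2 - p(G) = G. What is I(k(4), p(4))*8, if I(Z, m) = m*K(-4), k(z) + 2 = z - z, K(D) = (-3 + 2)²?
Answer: -16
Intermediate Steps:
K(D) = 1 (K(D) = (-1)² = 1)
k(z) = -2 (k(z) = -2 + (z - z) = -2 + 0 = -2)
p(G) = 2 - G
I(Z, m) = m (I(Z, m) = m*1 = m)
I(k(4), p(4))*8 = (2 - 1*4)*8 = (2 - 4)*8 = -2*8 = -16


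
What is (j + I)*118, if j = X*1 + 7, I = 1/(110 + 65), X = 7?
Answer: 289218/175 ≈ 1652.7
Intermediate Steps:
I = 1/175 ≈ 0.0057143
j = 14 (j = 7*1 + 7 = 7 + 7 = 14)
(j + I)*118 = (14 + 1/175)*118 = (2451/175)*118 = 289218/175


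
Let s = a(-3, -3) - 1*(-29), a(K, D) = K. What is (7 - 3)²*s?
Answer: 416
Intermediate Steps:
s = 26 (s = -3 - 1*(-29) = -3 + 29 = 26)
(7 - 3)²*s = (7 - 3)²*26 = 4²*26 = 16*26 = 416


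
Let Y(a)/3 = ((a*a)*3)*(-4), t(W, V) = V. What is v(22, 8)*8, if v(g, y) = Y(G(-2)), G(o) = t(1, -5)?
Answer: -7200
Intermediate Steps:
G(o) = -5
Y(a) = -36*a**2 (Y(a) = 3*(((a*a)*3)*(-4)) = 3*((a**2*3)*(-4)) = 3*((3*a**2)*(-4)) = 3*(-12*a**2) = -36*a**2)
v(g, y) = -900 (v(g, y) = -36*(-5)**2 = -36*25 = -900)
v(22, 8)*8 = -900*8 = -7200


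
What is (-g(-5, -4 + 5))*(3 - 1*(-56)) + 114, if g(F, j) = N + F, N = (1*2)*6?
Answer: -299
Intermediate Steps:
N = 12 (N = 2*6 = 12)
g(F, j) = 12 + F
(-g(-5, -4 + 5))*(3 - 1*(-56)) + 114 = (-(12 - 5))*(3 - 1*(-56)) + 114 = (-1*7)*(3 + 56) + 114 = -7*59 + 114 = -413 + 114 = -299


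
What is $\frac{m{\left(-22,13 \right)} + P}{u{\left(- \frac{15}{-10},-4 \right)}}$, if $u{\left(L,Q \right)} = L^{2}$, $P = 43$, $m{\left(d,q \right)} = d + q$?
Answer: $\frac{136}{9} \approx 15.111$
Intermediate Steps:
$\frac{m{\left(-22,13 \right)} + P}{u{\left(- \frac{15}{-10},-4 \right)}} = \frac{\left(-22 + 13\right) + 43}{\left(- \frac{15}{-10}\right)^{2}} = \frac{-9 + 43}{\left(\left(-15\right) \left(- \frac{1}{10}\right)\right)^{2}} = \frac{34}{\left(\frac{3}{2}\right)^{2}} = \frac{34}{\frac{9}{4}} = 34 \cdot \frac{4}{9} = \frac{136}{9}$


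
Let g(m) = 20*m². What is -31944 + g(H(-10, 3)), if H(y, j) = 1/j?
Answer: -287476/9 ≈ -31942.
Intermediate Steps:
-31944 + g(H(-10, 3)) = -31944 + 20*(1/3)² = -31944 + 20*(⅓)² = -31944 + 20*(⅑) = -31944 + 20/9 = -287476/9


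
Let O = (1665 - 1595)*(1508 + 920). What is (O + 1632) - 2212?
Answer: 169380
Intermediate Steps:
O = 169960 (O = 70*2428 = 169960)
(O + 1632) - 2212 = (169960 + 1632) - 2212 = 171592 - 2212 = 169380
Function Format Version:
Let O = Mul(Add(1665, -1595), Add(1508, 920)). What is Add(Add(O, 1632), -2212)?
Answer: 169380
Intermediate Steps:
O = 169960 (O = Mul(70, 2428) = 169960)
Add(Add(O, 1632), -2212) = Add(Add(169960, 1632), -2212) = Add(171592, -2212) = 169380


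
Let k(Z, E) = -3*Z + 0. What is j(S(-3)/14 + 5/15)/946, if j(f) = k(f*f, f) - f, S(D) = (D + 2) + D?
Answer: -4/69531 ≈ -5.7528e-5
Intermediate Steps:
k(Z, E) = -3*Z
S(D) = 2 + 2*D (S(D) = (2 + D) + D = 2 + 2*D)
j(f) = -f - 3*f² (j(f) = -3*f*f - f = -3*f² - f = -f - 3*f²)
j(S(-3)/14 + 5/15)/946 = (((2 + 2*(-3))/14 + 5/15)*(-1 - 3*((2 + 2*(-3))/14 + 5/15)))/946 = (((2 - 6)*(1/14) + 5*(1/15))*(-1 - 3*((2 - 6)*(1/14) + 5*(1/15))))*(1/946) = ((-4*1/14 + ⅓)*(-1 - 3*(-4*1/14 + ⅓)))*(1/946) = ((-2/7 + ⅓)*(-1 - 3*(-2/7 + ⅓)))*(1/946) = ((-1 - 3*1/21)/21)*(1/946) = ((-1 - ⅐)/21)*(1/946) = ((1/21)*(-8/7))*(1/946) = -8/147*1/946 = -4/69531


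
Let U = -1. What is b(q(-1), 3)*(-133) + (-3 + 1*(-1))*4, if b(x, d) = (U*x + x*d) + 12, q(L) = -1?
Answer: -1346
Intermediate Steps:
b(x, d) = 12 - x + d*x (b(x, d) = (-x + x*d) + 12 = (-x + d*x) + 12 = 12 - x + d*x)
b(q(-1), 3)*(-133) + (-3 + 1*(-1))*4 = (12 - 1*(-1) + 3*(-1))*(-133) + (-3 + 1*(-1))*4 = (12 + 1 - 3)*(-133) + (-3 - 1)*4 = 10*(-133) - 4*4 = -1330 - 16 = -1346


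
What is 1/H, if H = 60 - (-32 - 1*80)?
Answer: 1/172 ≈ 0.0058140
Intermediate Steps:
H = 172 (H = 60 - (-32 - 80) = 60 - 1*(-112) = 60 + 112 = 172)
1/H = 1/172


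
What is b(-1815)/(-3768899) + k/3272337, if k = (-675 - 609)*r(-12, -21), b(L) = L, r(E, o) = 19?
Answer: -28668922783/4111035882321 ≈ -0.0069736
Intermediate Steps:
k = -24396 (k = (-675 - 609)*19 = -1284*19 = -24396)
b(-1815)/(-3768899) + k/3272337 = -1815/(-3768899) - 24396/3272337 = -1815*(-1/3768899) - 24396*1/3272337 = 1815/3768899 - 8132/1090779 = -28668922783/4111035882321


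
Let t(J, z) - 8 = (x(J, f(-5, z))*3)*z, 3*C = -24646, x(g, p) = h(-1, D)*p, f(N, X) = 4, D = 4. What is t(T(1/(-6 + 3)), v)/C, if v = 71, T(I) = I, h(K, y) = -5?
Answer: 6378/12323 ≈ 0.51757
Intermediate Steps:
x(g, p) = -5*p
C = -24646/3 (C = (1/3)*(-24646) = -24646/3 ≈ -8215.3)
t(J, z) = 8 - 60*z (t(J, z) = 8 + (-5*4*3)*z = 8 + (-20*3)*z = 8 - 60*z)
t(T(1/(-6 + 3)), v)/C = (8 - 60*71)/(-24646/3) = (8 - 4260)*(-3/24646) = -4252*(-3/24646) = 6378/12323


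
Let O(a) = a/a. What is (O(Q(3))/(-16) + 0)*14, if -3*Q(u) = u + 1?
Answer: -7/8 ≈ -0.87500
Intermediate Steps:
Q(u) = -1/3 - u/3 (Q(u) = -(u + 1)/3 = -(1 + u)/3 = -1/3 - u/3)
O(a) = 1
(O(Q(3))/(-16) + 0)*14 = (1/(-16) + 0)*14 = (1*(-1/16) + 0)*14 = (-1/16 + 0)*14 = -1/16*14 = -7/8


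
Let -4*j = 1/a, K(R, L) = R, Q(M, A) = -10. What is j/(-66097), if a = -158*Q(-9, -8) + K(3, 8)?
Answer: 1/418526204 ≈ 2.3893e-9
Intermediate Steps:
a = 1583 (a = -158*(-10) + 3 = 1580 + 3 = 1583)
j = -1/6332 (j = -¼/1583 = -¼*1/1583 = -1/6332 ≈ -0.00015793)
j/(-66097) = -1/6332/(-66097) = -1/6332*(-1/66097) = 1/418526204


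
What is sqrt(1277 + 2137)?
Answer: sqrt(3414) ≈ 58.429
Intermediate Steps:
sqrt(1277 + 2137) = sqrt(3414)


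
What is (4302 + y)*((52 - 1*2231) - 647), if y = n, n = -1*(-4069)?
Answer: -23656446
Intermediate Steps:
n = 4069
y = 4069
(4302 + y)*((52 - 1*2231) - 647) = (4302 + 4069)*((52 - 1*2231) - 647) = 8371*((52 - 2231) - 647) = 8371*(-2179 - 647) = 8371*(-2826) = -23656446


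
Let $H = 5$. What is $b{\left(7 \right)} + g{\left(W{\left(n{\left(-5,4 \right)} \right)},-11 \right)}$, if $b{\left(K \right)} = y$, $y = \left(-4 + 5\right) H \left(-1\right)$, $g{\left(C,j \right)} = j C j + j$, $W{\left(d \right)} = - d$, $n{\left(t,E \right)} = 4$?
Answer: $-500$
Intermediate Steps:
$g{\left(C,j \right)} = j + C j^{2}$ ($g{\left(C,j \right)} = C j j + j = C j^{2} + j = j + C j^{2}$)
$y = -5$ ($y = \left(-4 + 5\right) 5 \left(-1\right) = 1 \left(-5\right) = -5$)
$b{\left(K \right)} = -5$
$b{\left(7 \right)} + g{\left(W{\left(n{\left(-5,4 \right)} \right)},-11 \right)} = -5 - 11 \left(1 + \left(-1\right) 4 \left(-11\right)\right) = -5 - 11 \left(1 - -44\right) = -5 - 11 \left(1 + 44\right) = -5 - 495 = -500$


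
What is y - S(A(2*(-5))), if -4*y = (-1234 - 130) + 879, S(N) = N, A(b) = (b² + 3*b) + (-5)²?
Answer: 105/4 ≈ 26.250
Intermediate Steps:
A(b) = 25 + b² + 3*b (A(b) = (b² + 3*b) + 25 = 25 + b² + 3*b)
y = 485/4 (y = -((-1234 - 130) + 879)/4 = -(-1364 + 879)/4 = -¼*(-485) = 485/4 ≈ 121.25)
y - S(A(2*(-5))) = 485/4 - (25 + (2*(-5))² + 3*(2*(-5))) = 485/4 - (25 + (-10)² + 3*(-10)) = 485/4 - (25 + 100 - 30) = 485/4 - 1*95 = 485/4 - 95 = 105/4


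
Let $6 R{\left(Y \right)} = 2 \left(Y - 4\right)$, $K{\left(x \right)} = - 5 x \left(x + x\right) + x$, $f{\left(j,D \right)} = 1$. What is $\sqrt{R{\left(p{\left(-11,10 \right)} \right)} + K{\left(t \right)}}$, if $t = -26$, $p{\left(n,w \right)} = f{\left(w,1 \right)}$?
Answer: $i \sqrt{6787} \approx 82.383 i$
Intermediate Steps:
$p{\left(n,w \right)} = 1$
$K{\left(x \right)} = x - 10 x^{2}$ ($K{\left(x \right)} = - 5 x 2 x + x = - 5 \cdot 2 x^{2} + x = - 10 x^{2} + x = x - 10 x^{2}$)
$R{\left(Y \right)} = - \frac{4}{3} + \frac{Y}{3}$ ($R{\left(Y \right)} = \frac{2 \left(Y - 4\right)}{6} = \frac{2 \left(-4 + Y\right)}{6} = \frac{-8 + 2 Y}{6} = - \frac{4}{3} + \frac{Y}{3}$)
$\sqrt{R{\left(p{\left(-11,10 \right)} \right)} + K{\left(t \right)}} = \sqrt{\left(- \frac{4}{3} + \frac{1}{3} \cdot 1\right) - 26 \left(1 - -260\right)} = \sqrt{\left(- \frac{4}{3} + \frac{1}{3}\right) - 26 \left(1 + 260\right)} = \sqrt{-1 - 6786} = \sqrt{-6787} = i \sqrt{6787}$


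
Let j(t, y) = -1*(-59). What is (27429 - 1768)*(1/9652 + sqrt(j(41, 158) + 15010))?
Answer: 25661/9652 + 25661*sqrt(15069) ≈ 3.1500e+6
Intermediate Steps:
j(t, y) = 59
(27429 - 1768)*(1/9652 + sqrt(j(41, 158) + 15010)) = (27429 - 1768)*(1/9652 + sqrt(59 + 15010)) = 25661*(1/9652 + sqrt(15069)) = 25661/9652 + 25661*sqrt(15069)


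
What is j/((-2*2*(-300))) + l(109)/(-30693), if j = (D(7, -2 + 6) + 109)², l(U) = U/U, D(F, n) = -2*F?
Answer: 1231125/163696 ≈ 7.5208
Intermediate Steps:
l(U) = 1
j = 9025 (j = (-2*7 + 109)² = (-14 + 109)² = 95² = 9025)
j/((-2*2*(-300))) + l(109)/(-30693) = 9025/((-2*2*(-300))) + 1/(-30693) = 9025/((-4*(-300))) + 1*(-1/30693) = 9025/1200 - 1/30693 = 9025*(1/1200) - 1/30693 = 361/48 - 1/30693 = 1231125/163696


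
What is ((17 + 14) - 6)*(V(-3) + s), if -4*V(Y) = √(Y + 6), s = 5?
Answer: 125 - 25*√3/4 ≈ 114.17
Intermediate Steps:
V(Y) = -√(6 + Y)/4 (V(Y) = -√(Y + 6)/4 = -√(6 + Y)/4)
((17 + 14) - 6)*(V(-3) + s) = ((17 + 14) - 6)*(-√(6 - 3)/4 + 5) = (31 - 6)*(-√3/4 + 5) = 25*(5 - √3/4) = 125 - 25*√3/4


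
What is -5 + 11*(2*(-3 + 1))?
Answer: -49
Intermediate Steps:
-5 + 11*(2*(-3 + 1)) = -5 + 11*(2*(-2)) = -5 + 11*(-4) = -5 - 44 = -49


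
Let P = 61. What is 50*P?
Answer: 3050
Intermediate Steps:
50*P = 50*61 = 3050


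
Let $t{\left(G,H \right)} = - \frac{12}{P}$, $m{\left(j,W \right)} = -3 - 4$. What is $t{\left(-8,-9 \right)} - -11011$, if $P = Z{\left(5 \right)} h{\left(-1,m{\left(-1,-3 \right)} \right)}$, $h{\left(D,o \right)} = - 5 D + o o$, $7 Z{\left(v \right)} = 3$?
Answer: $\frac{297283}{27} \approx 11010.0$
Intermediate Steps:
$m{\left(j,W \right)} = -7$
$Z{\left(v \right)} = \frac{3}{7}$ ($Z{\left(v \right)} = \frac{1}{7} \cdot 3 = \frac{3}{7}$)
$h{\left(D,o \right)} = o^{2} - 5 D$ ($h{\left(D,o \right)} = - 5 D + o^{2} = o^{2} - 5 D$)
$P = \frac{162}{7}$ ($P = \frac{3 \left(\left(-7\right)^{2} - -5\right)}{7} = \frac{3 \left(49 + 5\right)}{7} = \frac{3}{7} \cdot 54 = \frac{162}{7} \approx 23.143$)
$t{\left(G,H \right)} = - \frac{14}{27}$ ($t{\left(G,H \right)} = - \frac{12}{\frac{162}{7}} = \left(-12\right) \frac{7}{162} = - \frac{14}{27}$)
$t{\left(-8,-9 \right)} - -11011 = - \frac{14}{27} - -11011 = - \frac{14}{27} + 11011 = \frac{297283}{27}$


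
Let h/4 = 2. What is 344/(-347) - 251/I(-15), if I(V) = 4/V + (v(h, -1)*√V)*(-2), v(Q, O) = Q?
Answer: -72998921/74953388 - 56475*I*√15/54001 ≈ -0.97392 - 4.0504*I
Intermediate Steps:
h = 8 (h = 4*2 = 8)
I(V) = -16*√V + 4/V (I(V) = 4/V + (8*√V)*(-2) = 4/V - 16*√V = -16*√V + 4/V)
344/(-347) - 251/I(-15) = 344/(-347) - 251*(-15/(4*(1 - (-60)*I*√15))) = 344*(-1/347) - 251*(-15/(4*(1 - (-60)*I*√15))) = -344/347 - 251*(-15/(4*(1 + 60*I*√15))) = -344/347 - 251/(-4/15 - 16*I*√15)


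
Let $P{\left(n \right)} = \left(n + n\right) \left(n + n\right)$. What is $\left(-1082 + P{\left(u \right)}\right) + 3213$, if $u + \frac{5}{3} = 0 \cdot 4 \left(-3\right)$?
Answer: $\frac{19279}{9} \approx 2142.1$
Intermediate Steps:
$u = - \frac{5}{3}$ ($u = - \frac{5}{3} + 0 \cdot 4 \left(-3\right) = - \frac{5}{3} + 0 \left(-3\right) = - \frac{5}{3} + 0 = - \frac{5}{3} \approx -1.6667$)
$P{\left(n \right)} = 4 n^{2}$ ($P{\left(n \right)} = 2 n 2 n = 4 n^{2}$)
$\left(-1082 + P{\left(u \right)}\right) + 3213 = \left(-1082 + 4 \left(- \frac{5}{3}\right)^{2}\right) + 3213 = \left(-1082 + 4 \cdot \frac{25}{9}\right) + 3213 = \left(-1082 + \frac{100}{9}\right) + 3213 = - \frac{9638}{9} + 3213 = \frac{19279}{9}$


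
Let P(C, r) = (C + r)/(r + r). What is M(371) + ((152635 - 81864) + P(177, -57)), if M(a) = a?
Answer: 1351678/19 ≈ 71141.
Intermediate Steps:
P(C, r) = (C + r)/(2*r) (P(C, r) = (C + r)/((2*r)) = (C + r)*(1/(2*r)) = (C + r)/(2*r))
M(371) + ((152635 - 81864) + P(177, -57)) = 371 + ((152635 - 81864) + (1/2)*(177 - 57)/(-57)) = 371 + (70771 + (1/2)*(-1/57)*120) = 371 + (70771 - 20/19) = 371 + 1344629/19 = 1351678/19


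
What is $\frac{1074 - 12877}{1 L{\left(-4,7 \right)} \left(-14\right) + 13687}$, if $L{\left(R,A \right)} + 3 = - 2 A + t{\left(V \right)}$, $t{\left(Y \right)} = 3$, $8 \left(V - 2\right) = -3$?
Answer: $- \frac{11803}{13883} \approx -0.85018$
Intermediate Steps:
$V = \frac{13}{8}$ ($V = 2 + \frac{1}{8} \left(-3\right) = 2 - \frac{3}{8} = \frac{13}{8} \approx 1.625$)
$L{\left(R,A \right)} = - 2 A$ ($L{\left(R,A \right)} = -3 - \left(-3 + 2 A\right) = - 2 A$)
$\frac{1074 - 12877}{1 L{\left(-4,7 \right)} \left(-14\right) + 13687} = \frac{1074 - 12877}{1 \left(\left(-2\right) 7\right) \left(-14\right) + 13687} = \frac{1074 - 12877}{1 \left(-14\right) \left(-14\right) + 13687} = \frac{1074 - 12877}{\left(-14\right) \left(-14\right) + 13687} = - \frac{11803}{196 + 13687} = - \frac{11803}{13883}$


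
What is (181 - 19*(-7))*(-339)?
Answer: -106446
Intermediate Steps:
(181 - 19*(-7))*(-339) = (181 + 133)*(-339) = 314*(-339) = -106446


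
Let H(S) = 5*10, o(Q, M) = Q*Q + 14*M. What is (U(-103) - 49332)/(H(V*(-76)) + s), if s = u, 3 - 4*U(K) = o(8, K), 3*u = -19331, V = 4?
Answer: 587841/76724 ≈ 7.6618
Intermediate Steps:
u = -19331/3 (u = (⅓)*(-19331) = -19331/3 ≈ -6443.7)
o(Q, M) = Q² + 14*M
U(K) = -61/4 - 7*K/2 (U(K) = ¾ - (8² + 14*K)/4 = ¾ - (64 + 14*K)/4 = ¾ + (-16 - 7*K/2) = -61/4 - 7*K/2)
s = -19331/3 ≈ -6443.7
H(S) = 50
(U(-103) - 49332)/(H(V*(-76)) + s) = ((-61/4 - 7/2*(-103)) - 49332)/(50 - 19331/3) = ((-61/4 + 721/2) - 49332)/(-19181/3) = (1381/4 - 49332)*(-3/19181) = -195947/4*(-3/19181) = 587841/76724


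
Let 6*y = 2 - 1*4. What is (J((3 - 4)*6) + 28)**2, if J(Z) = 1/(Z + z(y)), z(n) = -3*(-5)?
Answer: 64009/81 ≈ 790.23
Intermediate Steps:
y = -1/3 (y = (2 - 1*4)/6 = (2 - 4)/6 = (1/6)*(-2) = -1/3 ≈ -0.33333)
z(n) = 15
J(Z) = 1/(15 + Z) (J(Z) = 1/(Z + 15) = 1/(15 + Z))
(J((3 - 4)*6) + 28)**2 = (1/(15 + (3 - 4)*6) + 28)**2 = (1/(15 - 1*6) + 28)**2 = (1/(15 - 6) + 28)**2 = (1/9 + 28)**2 = (253/9)**2 = 64009/81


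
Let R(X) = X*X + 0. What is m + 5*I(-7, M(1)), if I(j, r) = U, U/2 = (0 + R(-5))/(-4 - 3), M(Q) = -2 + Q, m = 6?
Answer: -208/7 ≈ -29.714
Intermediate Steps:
R(X) = X**2 (R(X) = X**2 + 0 = X**2)
U = -50/7 (U = 2*((0 + (-5)**2)/(-4 - 3)) = 2*((0 + 25)/(-7)) = 2*(25*(-1/7)) = 2*(-25/7) = -50/7 ≈ -7.1429)
I(j, r) = -50/7
m + 5*I(-7, M(1)) = 6 + 5*(-50/7) = 6 - 250/7 = -208/7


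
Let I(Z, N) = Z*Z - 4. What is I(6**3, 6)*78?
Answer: 3638856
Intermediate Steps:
I(Z, N) = -4 + Z**2 (I(Z, N) = Z**2 - 4 = -4 + Z**2)
I(6**3, 6)*78 = (-4 + (6**3)**2)*78 = (-4 + 216**2)*78 = (-4 + 46656)*78 = 46652*78 = 3638856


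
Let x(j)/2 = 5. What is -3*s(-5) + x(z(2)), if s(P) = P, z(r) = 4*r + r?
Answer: 25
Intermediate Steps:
z(r) = 5*r
x(j) = 10 (x(j) = 2*5 = 10)
-3*s(-5) + x(z(2)) = -3*(-5) + 10 = 15 + 10 = 25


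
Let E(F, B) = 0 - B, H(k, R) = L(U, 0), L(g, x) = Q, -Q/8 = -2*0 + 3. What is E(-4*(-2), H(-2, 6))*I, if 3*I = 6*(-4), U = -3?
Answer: -192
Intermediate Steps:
Q = -24 (Q = -8*(-2*0 + 3) = -8*(0 + 3) = -8*3 = -24)
L(g, x) = -24
H(k, R) = -24
I = -8 (I = (6*(-4))/3 = (1/3)*(-24) = -8)
E(F, B) = -B
E(-4*(-2), H(-2, 6))*I = -1*(-24)*(-8) = 24*(-8) = -192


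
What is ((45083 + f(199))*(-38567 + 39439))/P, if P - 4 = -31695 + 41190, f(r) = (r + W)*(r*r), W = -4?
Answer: 6773066416/9499 ≈ 7.1303e+5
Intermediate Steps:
f(r) = r**2*(-4 + r) (f(r) = (r - 4)*(r*r) = (-4 + r)*r**2 = r**2*(-4 + r))
P = 9499 (P = 4 + (-31695 + 41190) = 4 + 9495 = 9499)
((45083 + f(199))*(-38567 + 39439))/P = ((45083 + 199**2*(-4 + 199))*(-38567 + 39439))/9499 = ((45083 + 39601*195)*872)*(1/9499) = ((45083 + 7722195)*872)*(1/9499) = (7767278*872)*(1/9499) = 6773066416*(1/9499) = 6773066416/9499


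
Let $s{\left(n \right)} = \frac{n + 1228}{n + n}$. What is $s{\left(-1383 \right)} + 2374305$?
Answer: $\frac{6567327785}{2766} \approx 2.3743 \cdot 10^{6}$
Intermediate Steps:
$s{\left(n \right)} = \frac{1228 + n}{2 n}$
$s{\left(-1383 \right)} + 2374305 = \frac{1228 - 1383}{2 \left(-1383\right)} + 2374305 = \frac{1}{2} \left(- \frac{1}{1383}\right) \left(-155\right) + 2374305 = \frac{155}{2766} + 2374305 = \frac{6567327785}{2766}$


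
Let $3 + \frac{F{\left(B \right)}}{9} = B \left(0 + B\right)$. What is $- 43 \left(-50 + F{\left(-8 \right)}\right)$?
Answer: $-21457$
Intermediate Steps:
$F{\left(B \right)} = -27 + 9 B^{2}$ ($F{\left(B \right)} = -27 + 9 B \left(0 + B\right) = -27 + 9 B B = -27 + 9 B^{2}$)
$- 43 \left(-50 + F{\left(-8 \right)}\right) = - 43 \left(-50 - \left(27 - 9 \left(-8\right)^{2}\right)\right) = - 43 \left(-50 + \left(-27 + 9 \cdot 64\right)\right) = - 43 \left(-50 + \left(-27 + 576\right)\right) = - 43 \left(-50 + 549\right) = \left(-43\right) 499 = -21457$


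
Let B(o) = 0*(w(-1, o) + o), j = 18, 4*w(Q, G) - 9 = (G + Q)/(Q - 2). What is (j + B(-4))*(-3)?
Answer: -54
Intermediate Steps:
w(Q, G) = 9/4 + (G + Q)/(4*(-2 + Q)) (w(Q, G) = 9/4 + ((G + Q)/(Q - 2))/4 = 9/4 + ((G + Q)/(-2 + Q))/4 = 9/4 + (G + Q)/(4*(-2 + Q)))
B(o) = 0 (B(o) = 0*((-18 + o + 10*(-1))/(4*(-2 - 1)) + o) = 0*((¼)*(-18 + o - 10)/(-3) + o) = 0*((¼)*(-⅓)*(-28 + o) + o) = 0*((7/3 - o/12) + o) = 0*(7/3 + 11*o/12) = 0)
(j + B(-4))*(-3) = (18 + 0)*(-3) = 18*(-3) = -54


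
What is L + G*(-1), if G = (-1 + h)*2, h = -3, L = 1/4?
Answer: 33/4 ≈ 8.2500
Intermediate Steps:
L = ¼ ≈ 0.25000
G = -8 (G = (-1 - 3)*2 = -4*2 = -8)
L + G*(-1) = ¼ - 8*(-1) = ¼ + 8 = 33/4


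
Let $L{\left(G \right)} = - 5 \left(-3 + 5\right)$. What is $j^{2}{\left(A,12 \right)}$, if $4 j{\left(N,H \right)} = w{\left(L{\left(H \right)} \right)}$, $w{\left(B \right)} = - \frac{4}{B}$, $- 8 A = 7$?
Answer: $\frac{1}{100} \approx 0.01$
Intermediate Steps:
$A = - \frac{7}{8}$ ($A = \left(- \frac{1}{8}\right) 7 = - \frac{7}{8} \approx -0.875$)
$L{\left(G \right)} = -10$ ($L{\left(G \right)} = \left(-5\right) 2 = -10$)
$j{\left(N,H \right)} = \frac{1}{10}$ ($j{\left(N,H \right)} = \frac{\left(-4\right) \frac{1}{-10}}{4} = \frac{\left(-4\right) \left(- \frac{1}{10}\right)}{4} = \frac{1}{4} \cdot \frac{2}{5} = \frac{1}{10}$)
$j^{2}{\left(A,12 \right)} = \left(\frac{1}{10}\right)^{2} = \frac{1}{100}$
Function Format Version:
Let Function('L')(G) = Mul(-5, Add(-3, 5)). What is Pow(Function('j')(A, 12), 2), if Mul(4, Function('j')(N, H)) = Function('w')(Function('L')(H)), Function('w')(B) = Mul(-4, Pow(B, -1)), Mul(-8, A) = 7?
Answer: Rational(1, 100) ≈ 0.010000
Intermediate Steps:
A = Rational(-7, 8) (A = Mul(Rational(-1, 8), 7) = Rational(-7, 8) ≈ -0.87500)
Function('L')(G) = -10 (Function('L')(G) = Mul(-5, 2) = -10)
Function('j')(N, H) = Rational(1, 10) (Function('j')(N, H) = Mul(Rational(1, 4), Mul(-4, Pow(-10, -1))) = Mul(Rational(1, 4), Mul(-4, Rational(-1, 10))) = Mul(Rational(1, 4), Rational(2, 5)) = Rational(1, 10))
Pow(Function('j')(A, 12), 2) = Pow(Rational(1, 10), 2) = Rational(1, 100)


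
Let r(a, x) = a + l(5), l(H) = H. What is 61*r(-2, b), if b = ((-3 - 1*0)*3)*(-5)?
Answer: 183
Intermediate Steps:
b = 45 (b = ((-3 + 0)*3)*(-5) = -3*3*(-5) = -9*(-5) = 45)
r(a, x) = 5 + a (r(a, x) = a + 5 = 5 + a)
61*r(-2, b) = 61*(5 - 2) = 61*3 = 183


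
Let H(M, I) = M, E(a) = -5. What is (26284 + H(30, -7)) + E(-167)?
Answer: 26309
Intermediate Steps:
(26284 + H(30, -7)) + E(-167) = (26284 + 30) - 5 = 26314 - 5 = 26309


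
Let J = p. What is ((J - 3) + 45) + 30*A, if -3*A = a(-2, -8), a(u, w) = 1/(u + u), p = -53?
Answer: -17/2 ≈ -8.5000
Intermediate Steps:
a(u, w) = 1/(2*u)
J = -53
A = 1/12 (A = -1/(6*(-2)) = -(-1)/(6*2) = -⅓*(-¼) = 1/12 ≈ 0.083333)
((J - 3) + 45) + 30*A = ((-53 - 3) + 45) + 30*(1/12) = (-56 + 45) + 5/2 = -11 + 5/2 = -17/2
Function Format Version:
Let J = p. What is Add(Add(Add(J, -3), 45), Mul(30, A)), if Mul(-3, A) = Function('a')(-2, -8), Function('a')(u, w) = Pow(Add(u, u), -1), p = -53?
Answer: Rational(-17, 2) ≈ -8.5000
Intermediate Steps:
Function('a')(u, w) = Mul(Rational(1, 2), Pow(u, -1)) (Function('a')(u, w) = Pow(Mul(2, u), -1) = Mul(Rational(1, 2), Pow(u, -1)))
J = -53
A = Rational(1, 12) (A = Mul(Rational(-1, 3), Mul(Rational(1, 2), Pow(-2, -1))) = Mul(Rational(-1, 3), Mul(Rational(1, 2), Rational(-1, 2))) = Mul(Rational(-1, 3), Rational(-1, 4)) = Rational(1, 12) ≈ 0.083333)
Add(Add(Add(J, -3), 45), Mul(30, A)) = Add(Add(Add(-53, -3), 45), Mul(30, Rational(1, 12))) = Add(Add(-56, 45), Rational(5, 2)) = Add(-11, Rational(5, 2)) = Rational(-17, 2)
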